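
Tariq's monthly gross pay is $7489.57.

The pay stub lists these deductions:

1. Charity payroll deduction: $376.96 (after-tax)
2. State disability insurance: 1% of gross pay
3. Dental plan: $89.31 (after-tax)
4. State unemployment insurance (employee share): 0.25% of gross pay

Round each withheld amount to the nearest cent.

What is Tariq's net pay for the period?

$6929.68

State disability insurance: $7489.57 × 0.01 = $74.90
State unemployment insurance (employee share): $7489.57 × 0.0025 = $18.72
Dental plan: $89.31
Charity payroll deduction: $376.96
Total deductions = $74.90 + $18.72 + $89.31 + $376.96 = $559.89
Net pay = $7489.57 − $559.89 = $6929.68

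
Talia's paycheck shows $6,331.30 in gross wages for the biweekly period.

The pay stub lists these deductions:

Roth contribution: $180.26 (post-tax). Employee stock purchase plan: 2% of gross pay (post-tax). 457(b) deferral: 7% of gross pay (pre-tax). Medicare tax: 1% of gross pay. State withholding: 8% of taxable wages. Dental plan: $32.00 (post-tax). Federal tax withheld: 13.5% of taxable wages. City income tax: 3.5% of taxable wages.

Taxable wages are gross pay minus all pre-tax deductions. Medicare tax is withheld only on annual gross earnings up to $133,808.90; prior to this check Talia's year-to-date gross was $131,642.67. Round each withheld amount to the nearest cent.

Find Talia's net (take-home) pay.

457(b) deferral: $6,331.30 × 0.07 = $443.19
Taxable wages = $6,331.30 − $443.19 = $5,888.11
Federal tax withheld: $5,888.11 × 0.135 = $794.89
State withholding: $5,888.11 × 0.08 = $471.05
City income tax: $5,888.11 × 0.035 = $206.08
Medicare tax: only $133,808.90 − $131,642.67 = $2,166.23 of this check is subject → $2,166.23 × 0.01 = $21.66
Dental plan: $32.00
Employee stock purchase plan: $6,331.30 × 0.02 = $126.63
Roth contribution: $180.26
Total deductions = $443.19 + $794.89 + $471.05 + $206.08 + $21.66 + $32.00 + $126.63 + $180.26 = $2,275.76
Net pay = $6,331.30 − $2,275.76 = $4,055.54

$4,055.54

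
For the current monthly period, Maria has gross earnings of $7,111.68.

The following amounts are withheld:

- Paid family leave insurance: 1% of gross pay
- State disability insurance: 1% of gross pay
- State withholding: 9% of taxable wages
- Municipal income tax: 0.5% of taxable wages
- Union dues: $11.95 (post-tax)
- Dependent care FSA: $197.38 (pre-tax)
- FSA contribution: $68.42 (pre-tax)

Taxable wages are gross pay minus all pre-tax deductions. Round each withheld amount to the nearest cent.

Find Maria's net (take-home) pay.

$6,041.33

FSA contribution: $68.42
Dependent care FSA: $197.38
Pre-tax total = $68.42 + $197.38 = $265.80
Taxable wages = $7,111.68 − $265.80 = $6,845.88
Municipal income tax: $6,845.88 × 0.005 = $34.23
State withholding: $6,845.88 × 0.09 = $616.13
State disability insurance: $7,111.68 × 0.01 = $71.12
Paid family leave insurance: $7,111.68 × 0.01 = $71.12
Union dues: $11.95
Total deductions = $68.42 + $197.38 + $34.23 + $616.13 + $71.12 + $71.12 + $11.95 = $1,070.35
Net pay = $7,111.68 − $1,070.35 = $6,041.33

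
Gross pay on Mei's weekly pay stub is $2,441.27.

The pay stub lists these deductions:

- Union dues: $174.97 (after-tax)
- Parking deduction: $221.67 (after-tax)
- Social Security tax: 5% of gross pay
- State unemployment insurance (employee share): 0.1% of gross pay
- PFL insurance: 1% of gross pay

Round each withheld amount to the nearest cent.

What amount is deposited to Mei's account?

$1,895.72

Social Security tax: $2,441.27 × 0.05 = $122.06
PFL insurance: $2,441.27 × 0.01 = $24.41
State unemployment insurance (employee share): $2,441.27 × 0.001 = $2.44
Parking deduction: $221.67
Union dues: $174.97
Total deductions = $122.06 + $24.41 + $2.44 + $221.67 + $174.97 = $545.55
Net pay = $2,441.27 − $545.55 = $1,895.72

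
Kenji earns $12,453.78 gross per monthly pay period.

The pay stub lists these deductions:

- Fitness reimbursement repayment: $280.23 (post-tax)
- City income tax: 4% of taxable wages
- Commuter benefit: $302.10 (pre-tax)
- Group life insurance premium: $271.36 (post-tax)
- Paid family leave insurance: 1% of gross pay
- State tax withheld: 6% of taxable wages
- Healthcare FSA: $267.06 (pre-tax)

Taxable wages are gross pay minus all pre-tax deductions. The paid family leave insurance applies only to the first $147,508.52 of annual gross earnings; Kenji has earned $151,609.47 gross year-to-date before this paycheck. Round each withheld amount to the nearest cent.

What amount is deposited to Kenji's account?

$10,144.57

Commuter benefit: $302.10
Healthcare FSA: $267.06
Pre-tax total = $302.10 + $267.06 = $569.16
Taxable wages = $12,453.78 − $569.16 = $11,884.62
State tax withheld: $11,884.62 × 0.06 = $713.08
City income tax: $11,884.62 × 0.04 = $475.38
Paid family leave insurance: annual cap $147,508.52 already reached (YTD $151,609.47), so $0.00
Fitness reimbursement repayment: $280.23
Group life insurance premium: $271.36
Total deductions = $302.10 + $267.06 + $713.08 + $475.38 + $0.00 + $280.23 + $271.36 = $2,309.21
Net pay = $12,453.78 − $2,309.21 = $10,144.57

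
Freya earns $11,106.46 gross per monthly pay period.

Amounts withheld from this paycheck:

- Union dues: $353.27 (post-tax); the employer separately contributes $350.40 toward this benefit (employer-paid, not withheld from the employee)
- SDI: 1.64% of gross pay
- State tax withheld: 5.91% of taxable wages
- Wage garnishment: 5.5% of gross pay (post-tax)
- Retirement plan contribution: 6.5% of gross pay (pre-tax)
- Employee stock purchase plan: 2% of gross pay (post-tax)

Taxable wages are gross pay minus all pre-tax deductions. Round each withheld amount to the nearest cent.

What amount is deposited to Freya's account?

Retirement plan contribution: $11,106.46 × 0.065 = $721.92
Taxable wages = $11,106.46 − $721.92 = $10,384.54
State tax withheld: $10,384.54 × 0.0591 = $613.73
SDI: $11,106.46 × 0.0164 = $182.15
Wage garnishment: $11,106.46 × 0.055 = $610.86
Employee stock purchase plan: $11,106.46 × 0.02 = $222.13
Union dues: $353.27
(Employer's $350.40 toward union dues is not withheld from the employee.)
Total deductions = $721.92 + $613.73 + $182.15 + $610.86 + $222.13 + $353.27 = $2,704.06
Net pay = $11,106.46 − $2,704.06 = $8,402.40

$8,402.40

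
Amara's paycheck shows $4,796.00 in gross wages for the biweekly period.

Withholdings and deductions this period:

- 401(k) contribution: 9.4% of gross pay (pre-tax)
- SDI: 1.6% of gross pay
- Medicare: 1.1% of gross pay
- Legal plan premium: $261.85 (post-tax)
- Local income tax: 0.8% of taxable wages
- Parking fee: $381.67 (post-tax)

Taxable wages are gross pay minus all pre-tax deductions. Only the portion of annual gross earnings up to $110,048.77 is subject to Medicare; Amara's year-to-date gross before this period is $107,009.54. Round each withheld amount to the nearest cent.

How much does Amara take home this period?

$3,556.73

401(k) contribution: $4,796.00 × 0.094 = $450.82
Taxable wages = $4,796.00 − $450.82 = $4,345.18
Local income tax: $4,345.18 × 0.008 = $34.76
SDI: $4,796.00 × 0.016 = $76.74
Medicare: only $110,048.77 − $107,009.54 = $3,039.23 of this check is subject → $3,039.23 × 0.011 = $33.43
Parking fee: $381.67
Legal plan premium: $261.85
Total deductions = $450.82 + $34.76 + $76.74 + $33.43 + $381.67 + $261.85 = $1,239.27
Net pay = $4,796.00 − $1,239.27 = $3,556.73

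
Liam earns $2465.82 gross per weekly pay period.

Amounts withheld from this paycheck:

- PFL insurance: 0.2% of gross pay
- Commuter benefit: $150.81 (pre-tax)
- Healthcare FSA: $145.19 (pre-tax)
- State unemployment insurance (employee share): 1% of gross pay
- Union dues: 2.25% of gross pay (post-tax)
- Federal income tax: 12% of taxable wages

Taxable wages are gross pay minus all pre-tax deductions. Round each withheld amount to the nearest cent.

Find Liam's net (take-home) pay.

Healthcare FSA: $145.19
Commuter benefit: $150.81
Pre-tax total = $145.19 + $150.81 = $296.00
Taxable wages = $2465.82 − $296.00 = $2169.82
Federal income tax: $2169.82 × 0.12 = $260.38
PFL insurance: $2465.82 × 0.002 = $4.93
State unemployment insurance (employee share): $2465.82 × 0.01 = $24.66
Union dues: $2465.82 × 0.0225 = $55.48
Total deductions = $145.19 + $150.81 + $260.38 + $4.93 + $24.66 + $55.48 = $641.45
Net pay = $2465.82 − $641.45 = $1824.37

$1824.37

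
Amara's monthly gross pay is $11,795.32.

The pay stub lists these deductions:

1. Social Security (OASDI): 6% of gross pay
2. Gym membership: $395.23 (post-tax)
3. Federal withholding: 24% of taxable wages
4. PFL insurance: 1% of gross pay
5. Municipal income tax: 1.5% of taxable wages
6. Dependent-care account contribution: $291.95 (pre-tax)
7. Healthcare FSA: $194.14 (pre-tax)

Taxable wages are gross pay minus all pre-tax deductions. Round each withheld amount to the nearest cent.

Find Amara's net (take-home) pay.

Dependent-care account contribution: $291.95
Healthcare FSA: $194.14
Pre-tax total = $291.95 + $194.14 = $486.09
Taxable wages = $11,795.32 − $486.09 = $11,309.23
Federal withholding: $11,309.23 × 0.24 = $2,714.22
Municipal income tax: $11,309.23 × 0.015 = $169.64
PFL insurance: $11,795.32 × 0.01 = $117.95
Social Security (OASDI): $11,795.32 × 0.06 = $707.72
Gym membership: $395.23
Total deductions = $291.95 + $194.14 + $2,714.22 + $169.64 + $117.95 + $707.72 + $395.23 = $4,590.85
Net pay = $11,795.32 − $4,590.85 = $7,204.47

$7,204.47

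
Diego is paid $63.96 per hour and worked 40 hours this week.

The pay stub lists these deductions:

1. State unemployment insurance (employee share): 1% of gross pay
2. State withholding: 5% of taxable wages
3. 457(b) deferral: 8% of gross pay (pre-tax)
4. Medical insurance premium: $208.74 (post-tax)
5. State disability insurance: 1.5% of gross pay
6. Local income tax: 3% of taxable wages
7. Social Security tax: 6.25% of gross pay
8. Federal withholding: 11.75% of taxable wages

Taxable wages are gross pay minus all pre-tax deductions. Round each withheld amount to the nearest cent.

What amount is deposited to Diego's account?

$1,456.27

Gross pay: 40 × $63.96 = $2,558.40
457(b) deferral: $2,558.40 × 0.08 = $204.67
Taxable wages = $2,558.40 − $204.67 = $2,353.73
Federal withholding: $2,353.73 × 0.1175 = $276.56
Local income tax: $2,353.73 × 0.03 = $70.61
State withholding: $2,353.73 × 0.05 = $117.69
Social Security tax: $2,558.40 × 0.0625 = $159.90
State unemployment insurance (employee share): $2,558.40 × 0.01 = $25.58
State disability insurance: $2,558.40 × 0.015 = $38.38
Medical insurance premium: $208.74
Total deductions = $204.67 + $276.56 + $70.61 + $117.69 + $159.90 + $25.58 + $38.38 + $208.74 = $1,102.13
Net pay = $2,558.40 − $1,102.13 = $1,456.27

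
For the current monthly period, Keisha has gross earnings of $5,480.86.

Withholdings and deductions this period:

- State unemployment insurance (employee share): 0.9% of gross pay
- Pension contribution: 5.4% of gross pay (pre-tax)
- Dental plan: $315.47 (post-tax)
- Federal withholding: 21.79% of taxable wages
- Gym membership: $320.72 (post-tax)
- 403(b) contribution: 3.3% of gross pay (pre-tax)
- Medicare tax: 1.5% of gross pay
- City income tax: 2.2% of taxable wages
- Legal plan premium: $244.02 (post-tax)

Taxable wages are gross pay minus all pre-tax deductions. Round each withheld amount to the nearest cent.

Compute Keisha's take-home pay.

Pension contribution: $5,480.86 × 0.054 = $295.97
403(b) contribution: $5,480.86 × 0.033 = $180.87
Pre-tax total = $295.97 + $180.87 = $476.84
Taxable wages = $5,480.86 − $476.84 = $5,004.02
Federal withholding: $5,004.02 × 0.2179 = $1,090.38
City income tax: $5,004.02 × 0.022 = $110.09
State unemployment insurance (employee share): $5,480.86 × 0.009 = $49.33
Medicare tax: $5,480.86 × 0.015 = $82.21
Dental plan: $315.47
Legal plan premium: $244.02
Gym membership: $320.72
Total deductions = $295.97 + $180.87 + $1,090.38 + $110.09 + $49.33 + $82.21 + $315.47 + $244.02 + $320.72 = $2,689.06
Net pay = $5,480.86 − $2,689.06 = $2,791.80

$2,791.80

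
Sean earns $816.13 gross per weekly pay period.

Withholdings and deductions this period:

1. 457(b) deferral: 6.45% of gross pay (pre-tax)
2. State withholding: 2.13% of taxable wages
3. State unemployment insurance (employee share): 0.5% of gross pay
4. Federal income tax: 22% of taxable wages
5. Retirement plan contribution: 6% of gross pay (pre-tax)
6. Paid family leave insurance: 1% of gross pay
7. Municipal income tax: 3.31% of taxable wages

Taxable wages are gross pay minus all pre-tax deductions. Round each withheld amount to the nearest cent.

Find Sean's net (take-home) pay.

$506.22

457(b) deferral: $816.13 × 0.0645 = $52.64
Retirement plan contribution: $816.13 × 0.06 = $48.97
Pre-tax total = $52.64 + $48.97 = $101.61
Taxable wages = $816.13 − $101.61 = $714.52
Federal income tax: $714.52 × 0.22 = $157.19
Municipal income tax: $714.52 × 0.0331 = $23.65
State withholding: $714.52 × 0.0213 = $15.22
State unemployment insurance (employee share): $816.13 × 0.005 = $4.08
Paid family leave insurance: $816.13 × 0.01 = $8.16
Total deductions = $52.64 + $48.97 + $157.19 + $23.65 + $15.22 + $4.08 + $8.16 = $309.91
Net pay = $816.13 − $309.91 = $506.22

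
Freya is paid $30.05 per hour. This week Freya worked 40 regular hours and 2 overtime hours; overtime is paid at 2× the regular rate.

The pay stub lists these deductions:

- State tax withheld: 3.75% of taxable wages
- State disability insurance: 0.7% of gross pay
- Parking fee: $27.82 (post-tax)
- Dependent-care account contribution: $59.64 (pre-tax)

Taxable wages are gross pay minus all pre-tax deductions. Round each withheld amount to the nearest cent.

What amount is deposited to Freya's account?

Regular pay: 40 × $30.05 = $1,202.00
Overtime pay: 2 × $30.05 × 2 = $120.20
Gross pay = $1,202.00 + $120.20 = $1,322.20
Dependent-care account contribution: $59.64
Taxable wages = $1,322.20 − $59.64 = $1,262.56
State tax withheld: $1,262.56 × 0.0375 = $47.35
State disability insurance: $1,322.20 × 0.007 = $9.26
Parking fee: $27.82
Total deductions = $59.64 + $47.35 + $9.26 + $27.82 = $144.07
Net pay = $1,322.20 − $144.07 = $1,178.13

$1,178.13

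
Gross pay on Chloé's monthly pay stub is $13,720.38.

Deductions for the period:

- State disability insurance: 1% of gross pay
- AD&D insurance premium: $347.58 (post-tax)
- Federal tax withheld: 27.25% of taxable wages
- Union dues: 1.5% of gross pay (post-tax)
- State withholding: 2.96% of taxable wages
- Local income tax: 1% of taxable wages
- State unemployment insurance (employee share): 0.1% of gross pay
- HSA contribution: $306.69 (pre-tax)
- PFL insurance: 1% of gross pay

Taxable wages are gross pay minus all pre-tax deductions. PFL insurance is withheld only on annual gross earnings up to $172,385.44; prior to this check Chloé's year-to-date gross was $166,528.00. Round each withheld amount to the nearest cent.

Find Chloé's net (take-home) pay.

HSA contribution: $306.69
Taxable wages = $13,720.38 − $306.69 = $13,413.69
Local income tax: $13,413.69 × 0.01 = $134.14
Federal tax withheld: $13,413.69 × 0.2725 = $3,655.23
State withholding: $13,413.69 × 0.0296 = $397.05
State unemployment insurance (employee share): $13,720.38 × 0.001 = $13.72
PFL insurance: only $172,385.44 − $166,528.00 = $5,857.44 of this check is subject → $5,857.44 × 0.01 = $58.57
State disability insurance: $13,720.38 × 0.01 = $137.20
Union dues: $13,720.38 × 0.015 = $205.81
AD&D insurance premium: $347.58
Total deductions = $306.69 + $134.14 + $3,655.23 + $397.05 + $13.72 + $58.57 + $137.20 + $205.81 + $347.58 = $5,255.99
Net pay = $13,720.38 − $5,255.99 = $8,464.39

$8,464.39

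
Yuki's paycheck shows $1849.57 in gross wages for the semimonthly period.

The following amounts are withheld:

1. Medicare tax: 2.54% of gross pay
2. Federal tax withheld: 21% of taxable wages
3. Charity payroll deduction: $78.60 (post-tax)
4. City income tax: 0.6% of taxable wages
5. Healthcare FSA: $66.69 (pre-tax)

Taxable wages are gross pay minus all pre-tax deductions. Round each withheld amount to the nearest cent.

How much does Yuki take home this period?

$1272.20

Healthcare FSA: $66.69
Taxable wages = $1849.57 − $66.69 = $1782.88
Federal tax withheld: $1782.88 × 0.21 = $374.40
City income tax: $1782.88 × 0.006 = $10.70
Medicare tax: $1849.57 × 0.0254 = $46.98
Charity payroll deduction: $78.60
Total deductions = $66.69 + $374.40 + $10.70 + $46.98 + $78.60 = $577.37
Net pay = $1849.57 − $577.37 = $1272.20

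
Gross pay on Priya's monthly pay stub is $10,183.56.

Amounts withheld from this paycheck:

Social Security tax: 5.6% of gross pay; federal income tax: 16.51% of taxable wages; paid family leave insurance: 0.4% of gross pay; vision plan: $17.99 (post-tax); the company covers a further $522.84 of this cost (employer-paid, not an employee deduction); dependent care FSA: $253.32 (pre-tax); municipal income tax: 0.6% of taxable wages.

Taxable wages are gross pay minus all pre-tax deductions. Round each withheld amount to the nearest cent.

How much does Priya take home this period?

Dependent care FSA: $253.32
Taxable wages = $10,183.56 − $253.32 = $9,930.24
Municipal income tax: $9,930.24 × 0.006 = $59.58
Federal income tax: $9,930.24 × 0.1651 = $1,639.48
Social Security tax: $10,183.56 × 0.056 = $570.28
Paid family leave insurance: $10,183.56 × 0.004 = $40.73
Vision plan: $17.99
(Employer's $522.84 toward vision plan is not withheld from the employee.)
Total deductions = $253.32 + $59.58 + $1,639.48 + $570.28 + $40.73 + $17.99 = $2,581.38
Net pay = $10,183.56 − $2,581.38 = $7,602.18

$7,602.18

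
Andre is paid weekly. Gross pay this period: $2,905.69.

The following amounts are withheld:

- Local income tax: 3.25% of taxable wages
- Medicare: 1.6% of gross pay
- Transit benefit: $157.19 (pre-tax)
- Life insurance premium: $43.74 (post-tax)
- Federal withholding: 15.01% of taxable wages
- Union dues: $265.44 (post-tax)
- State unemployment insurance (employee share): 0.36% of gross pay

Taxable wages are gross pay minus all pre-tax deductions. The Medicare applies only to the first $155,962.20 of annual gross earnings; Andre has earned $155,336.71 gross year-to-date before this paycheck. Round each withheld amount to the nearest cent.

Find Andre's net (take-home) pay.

Transit benefit: $157.19
Taxable wages = $2,905.69 − $157.19 = $2,748.50
Local income tax: $2,748.50 × 0.0325 = $89.33
Federal withholding: $2,748.50 × 0.1501 = $412.55
Medicare: only $155,962.20 − $155,336.71 = $625.49 of this check is subject → $625.49 × 0.016 = $10.01
State unemployment insurance (employee share): $2,905.69 × 0.0036 = $10.46
Life insurance premium: $43.74
Union dues: $265.44
Total deductions = $157.19 + $89.33 + $412.55 + $10.01 + $10.46 + $43.74 + $265.44 = $988.72
Net pay = $2,905.69 − $988.72 = $1,916.97

$1,916.97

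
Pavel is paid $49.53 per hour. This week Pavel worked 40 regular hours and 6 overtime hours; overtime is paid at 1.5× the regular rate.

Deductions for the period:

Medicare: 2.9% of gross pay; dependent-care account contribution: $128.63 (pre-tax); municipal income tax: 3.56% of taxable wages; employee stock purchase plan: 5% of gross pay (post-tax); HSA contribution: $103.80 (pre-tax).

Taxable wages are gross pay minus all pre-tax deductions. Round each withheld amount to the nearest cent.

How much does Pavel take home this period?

$1,924.68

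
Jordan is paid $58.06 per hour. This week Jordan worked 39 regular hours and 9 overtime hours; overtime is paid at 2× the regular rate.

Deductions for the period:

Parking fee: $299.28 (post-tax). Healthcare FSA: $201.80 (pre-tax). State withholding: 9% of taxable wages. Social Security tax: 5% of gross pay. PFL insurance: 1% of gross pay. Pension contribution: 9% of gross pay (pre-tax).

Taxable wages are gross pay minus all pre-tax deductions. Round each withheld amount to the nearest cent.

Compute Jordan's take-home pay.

Regular pay: 39 × $58.06 = $2,264.34
Overtime pay: 9 × $58.06 × 2 = $1,045.08
Gross pay = $2,264.34 + $1,045.08 = $3,309.42
Healthcare FSA: $201.80
Pension contribution: $3,309.42 × 0.09 = $297.85
Pre-tax total = $201.80 + $297.85 = $499.65
Taxable wages = $3,309.42 − $499.65 = $2,809.77
State withholding: $2,809.77 × 0.09 = $252.88
PFL insurance: $3,309.42 × 0.01 = $33.09
Social Security tax: $3,309.42 × 0.05 = $165.47
Parking fee: $299.28
Total deductions = $201.80 + $297.85 + $252.88 + $33.09 + $165.47 + $299.28 = $1,250.37
Net pay = $3,309.42 − $1,250.37 = $2,059.05

$2,059.05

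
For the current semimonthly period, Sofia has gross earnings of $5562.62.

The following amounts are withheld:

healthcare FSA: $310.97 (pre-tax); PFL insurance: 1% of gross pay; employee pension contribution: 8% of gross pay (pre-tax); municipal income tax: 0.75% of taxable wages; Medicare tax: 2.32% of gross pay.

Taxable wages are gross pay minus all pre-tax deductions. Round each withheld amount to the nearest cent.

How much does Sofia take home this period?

Healthcare FSA: $310.97
Employee pension contribution: $5562.62 × 0.08 = $445.01
Pre-tax total = $310.97 + $445.01 = $755.98
Taxable wages = $5562.62 − $755.98 = $4806.64
Municipal income tax: $4806.64 × 0.0075 = $36.05
Medicare tax: $5562.62 × 0.0232 = $129.05
PFL insurance: $5562.62 × 0.01 = $55.63
Total deductions = $310.97 + $445.01 + $36.05 + $129.05 + $55.63 = $976.71
Net pay = $5562.62 − $976.71 = $4585.91

$4585.91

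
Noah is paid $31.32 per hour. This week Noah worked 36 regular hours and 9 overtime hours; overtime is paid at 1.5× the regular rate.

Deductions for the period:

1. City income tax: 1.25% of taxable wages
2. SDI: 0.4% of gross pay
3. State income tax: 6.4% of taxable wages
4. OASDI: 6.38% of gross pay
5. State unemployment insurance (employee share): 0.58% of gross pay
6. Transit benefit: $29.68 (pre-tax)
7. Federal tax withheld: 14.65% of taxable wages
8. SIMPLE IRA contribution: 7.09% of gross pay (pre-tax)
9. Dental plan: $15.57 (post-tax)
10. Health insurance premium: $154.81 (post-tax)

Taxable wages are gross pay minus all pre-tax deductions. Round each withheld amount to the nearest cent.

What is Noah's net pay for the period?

$811.67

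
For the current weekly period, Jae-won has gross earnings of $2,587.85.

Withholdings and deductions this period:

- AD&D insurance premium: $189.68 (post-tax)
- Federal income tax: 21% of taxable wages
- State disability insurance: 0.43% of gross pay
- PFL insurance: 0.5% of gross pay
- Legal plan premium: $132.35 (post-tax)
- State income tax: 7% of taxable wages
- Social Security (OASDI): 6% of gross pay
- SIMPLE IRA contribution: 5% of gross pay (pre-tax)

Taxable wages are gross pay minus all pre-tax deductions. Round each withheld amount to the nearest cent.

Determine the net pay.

$1,268.72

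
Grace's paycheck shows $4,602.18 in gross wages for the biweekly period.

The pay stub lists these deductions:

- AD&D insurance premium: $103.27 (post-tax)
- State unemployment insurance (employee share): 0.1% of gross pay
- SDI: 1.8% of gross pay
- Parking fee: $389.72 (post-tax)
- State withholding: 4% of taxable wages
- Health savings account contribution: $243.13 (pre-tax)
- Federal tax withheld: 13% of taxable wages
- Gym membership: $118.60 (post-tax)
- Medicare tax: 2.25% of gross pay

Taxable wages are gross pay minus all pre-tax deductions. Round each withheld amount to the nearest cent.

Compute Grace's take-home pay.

Health savings account contribution: $243.13
Taxable wages = $4,602.18 − $243.13 = $4,359.05
State withholding: $4,359.05 × 0.04 = $174.36
Federal tax withheld: $4,359.05 × 0.13 = $566.68
Medicare tax: $4,602.18 × 0.0225 = $103.55
State unemployment insurance (employee share): $4,602.18 × 0.001 = $4.60
SDI: $4,602.18 × 0.018 = $82.84
Parking fee: $389.72
AD&D insurance premium: $103.27
Gym membership: $118.60
Total deductions = $243.13 + $174.36 + $566.68 + $103.55 + $4.60 + $82.84 + $389.72 + $103.27 + $118.60 = $1,786.75
Net pay = $4,602.18 − $1,786.75 = $2,815.43

$2,815.43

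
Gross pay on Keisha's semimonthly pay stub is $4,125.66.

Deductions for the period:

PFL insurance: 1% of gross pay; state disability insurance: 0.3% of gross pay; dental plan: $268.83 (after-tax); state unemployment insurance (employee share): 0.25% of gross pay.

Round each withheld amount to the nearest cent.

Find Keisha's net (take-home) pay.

$3,792.88

State unemployment insurance (employee share): $4,125.66 × 0.0025 = $10.31
State disability insurance: $4,125.66 × 0.003 = $12.38
PFL insurance: $4,125.66 × 0.01 = $41.26
Dental plan: $268.83
Total deductions = $10.31 + $12.38 + $41.26 + $268.83 = $332.78
Net pay = $4,125.66 − $332.78 = $3,792.88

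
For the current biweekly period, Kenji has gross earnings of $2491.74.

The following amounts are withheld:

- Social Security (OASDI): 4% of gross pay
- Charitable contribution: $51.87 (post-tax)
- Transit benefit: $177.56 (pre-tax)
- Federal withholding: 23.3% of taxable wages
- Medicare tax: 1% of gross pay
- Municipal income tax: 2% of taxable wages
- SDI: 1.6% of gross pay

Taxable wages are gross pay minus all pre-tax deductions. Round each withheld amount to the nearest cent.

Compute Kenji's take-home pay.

$1512.37

Transit benefit: $177.56
Taxable wages = $2491.74 − $177.56 = $2314.18
Federal withholding: $2314.18 × 0.233 = $539.20
Municipal income tax: $2314.18 × 0.02 = $46.28
SDI: $2491.74 × 0.016 = $39.87
Social Security (OASDI): $2491.74 × 0.04 = $99.67
Medicare tax: $2491.74 × 0.01 = $24.92
Charitable contribution: $51.87
Total deductions = $177.56 + $539.20 + $46.28 + $39.87 + $99.67 + $24.92 + $51.87 = $979.37
Net pay = $2491.74 − $979.37 = $1512.37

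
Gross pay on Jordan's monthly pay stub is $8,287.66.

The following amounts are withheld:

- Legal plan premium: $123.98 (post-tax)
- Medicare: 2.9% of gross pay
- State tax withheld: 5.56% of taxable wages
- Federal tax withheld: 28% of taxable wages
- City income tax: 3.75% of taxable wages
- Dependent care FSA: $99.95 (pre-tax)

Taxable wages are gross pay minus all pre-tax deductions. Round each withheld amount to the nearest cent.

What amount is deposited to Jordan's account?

$4,768.55

Dependent care FSA: $99.95
Taxable wages = $8,287.66 − $99.95 = $8,187.71
State tax withheld: $8,187.71 × 0.0556 = $455.24
Federal tax withheld: $8,187.71 × 0.28 = $2,292.56
City income tax: $8,187.71 × 0.0375 = $307.04
Medicare: $8,287.66 × 0.029 = $240.34
Legal plan premium: $123.98
Total deductions = $99.95 + $455.24 + $2,292.56 + $307.04 + $240.34 + $123.98 = $3,519.11
Net pay = $8,287.66 − $3,519.11 = $4,768.55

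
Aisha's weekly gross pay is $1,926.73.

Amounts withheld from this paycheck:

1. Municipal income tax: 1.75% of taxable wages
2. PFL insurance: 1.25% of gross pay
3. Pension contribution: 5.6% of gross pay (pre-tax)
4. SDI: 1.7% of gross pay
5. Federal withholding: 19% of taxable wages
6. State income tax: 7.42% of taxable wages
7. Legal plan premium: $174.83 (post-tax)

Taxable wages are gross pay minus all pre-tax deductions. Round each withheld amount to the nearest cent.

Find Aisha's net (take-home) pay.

Pension contribution: $1,926.73 × 0.056 = $107.90
Taxable wages = $1,926.73 − $107.90 = $1,818.83
State income tax: $1,818.83 × 0.0742 = $134.96
Federal withholding: $1,818.83 × 0.19 = $345.58
Municipal income tax: $1,818.83 × 0.0175 = $31.83
PFL insurance: $1,926.73 × 0.0125 = $24.08
SDI: $1,926.73 × 0.017 = $32.75
Legal plan premium: $174.83
Total deductions = $107.90 + $134.96 + $345.58 + $31.83 + $24.08 + $32.75 + $174.83 = $851.93
Net pay = $1,926.73 − $851.93 = $1,074.80

$1,074.80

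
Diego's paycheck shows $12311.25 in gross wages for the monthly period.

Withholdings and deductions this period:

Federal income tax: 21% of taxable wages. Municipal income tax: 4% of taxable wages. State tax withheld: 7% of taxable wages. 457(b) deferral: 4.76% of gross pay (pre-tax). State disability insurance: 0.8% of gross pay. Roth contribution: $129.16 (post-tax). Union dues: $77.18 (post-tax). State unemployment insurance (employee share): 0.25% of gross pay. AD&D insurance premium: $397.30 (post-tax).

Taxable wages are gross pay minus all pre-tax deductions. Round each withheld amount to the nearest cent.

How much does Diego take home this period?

$7240.24

457(b) deferral: $12311.25 × 0.0476 = $586.02
Taxable wages = $12311.25 − $586.02 = $11725.23
State tax withheld: $11725.23 × 0.07 = $820.77
Federal income tax: $11725.23 × 0.21 = $2462.30
Municipal income tax: $11725.23 × 0.04 = $469.01
State disability insurance: $12311.25 × 0.008 = $98.49
State unemployment insurance (employee share): $12311.25 × 0.0025 = $30.78
AD&D insurance premium: $397.30
Union dues: $77.18
Roth contribution: $129.16
Total deductions = $586.02 + $820.77 + $2462.30 + $469.01 + $98.49 + $30.78 + $397.30 + $77.18 + $129.16 = $5071.01
Net pay = $12311.25 − $5071.01 = $7240.24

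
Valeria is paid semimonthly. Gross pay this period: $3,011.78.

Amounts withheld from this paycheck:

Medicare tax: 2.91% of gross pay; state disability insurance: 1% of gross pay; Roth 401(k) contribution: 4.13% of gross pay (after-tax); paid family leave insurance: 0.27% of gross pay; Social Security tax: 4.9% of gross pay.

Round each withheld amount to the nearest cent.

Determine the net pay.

$2,613.92

Social Security tax: $3,011.78 × 0.049 = $147.58
Paid family leave insurance: $3,011.78 × 0.0027 = $8.13
State disability insurance: $3,011.78 × 0.01 = $30.12
Medicare tax: $3,011.78 × 0.0291 = $87.64
Roth 401(k) contribution: $3,011.78 × 0.0413 = $124.39
Total deductions = $147.58 + $8.13 + $30.12 + $87.64 + $124.39 = $397.86
Net pay = $3,011.78 − $397.86 = $2,613.92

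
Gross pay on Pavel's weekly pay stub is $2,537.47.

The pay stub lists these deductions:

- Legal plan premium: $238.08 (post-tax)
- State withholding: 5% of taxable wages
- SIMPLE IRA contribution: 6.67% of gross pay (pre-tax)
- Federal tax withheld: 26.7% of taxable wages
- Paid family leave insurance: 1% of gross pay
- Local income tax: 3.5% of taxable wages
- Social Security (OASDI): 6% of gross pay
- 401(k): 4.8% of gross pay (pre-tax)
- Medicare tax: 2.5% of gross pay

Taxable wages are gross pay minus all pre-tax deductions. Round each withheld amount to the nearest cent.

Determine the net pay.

401(k): $2,537.47 × 0.048 = $121.80
SIMPLE IRA contribution: $2,537.47 × 0.0667 = $169.25
Pre-tax total = $121.80 + $169.25 = $291.05
Taxable wages = $2,537.47 − $291.05 = $2,246.42
Local income tax: $2,246.42 × 0.035 = $78.62
State withholding: $2,246.42 × 0.05 = $112.32
Federal tax withheld: $2,246.42 × 0.267 = $599.79
Paid family leave insurance: $2,537.47 × 0.01 = $25.37
Medicare tax: $2,537.47 × 0.025 = $63.44
Social Security (OASDI): $2,537.47 × 0.06 = $152.25
Legal plan premium: $238.08
Total deductions = $121.80 + $169.25 + $78.62 + $112.32 + $599.79 + $25.37 + $63.44 + $152.25 + $238.08 = $1,560.92
Net pay = $2,537.47 − $1,560.92 = $976.55

$976.55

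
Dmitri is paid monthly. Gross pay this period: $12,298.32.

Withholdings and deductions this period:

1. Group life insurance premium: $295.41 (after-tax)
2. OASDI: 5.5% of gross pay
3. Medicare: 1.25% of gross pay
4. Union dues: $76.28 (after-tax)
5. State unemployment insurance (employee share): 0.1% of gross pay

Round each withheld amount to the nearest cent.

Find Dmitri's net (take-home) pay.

$11,084.19

OASDI: $12,298.32 × 0.055 = $676.41
State unemployment insurance (employee share): $12,298.32 × 0.001 = $12.30
Medicare: $12,298.32 × 0.0125 = $153.73
Group life insurance premium: $295.41
Union dues: $76.28
Total deductions = $676.41 + $12.30 + $153.73 + $295.41 + $76.28 = $1,214.13
Net pay = $12,298.32 − $1,214.13 = $11,084.19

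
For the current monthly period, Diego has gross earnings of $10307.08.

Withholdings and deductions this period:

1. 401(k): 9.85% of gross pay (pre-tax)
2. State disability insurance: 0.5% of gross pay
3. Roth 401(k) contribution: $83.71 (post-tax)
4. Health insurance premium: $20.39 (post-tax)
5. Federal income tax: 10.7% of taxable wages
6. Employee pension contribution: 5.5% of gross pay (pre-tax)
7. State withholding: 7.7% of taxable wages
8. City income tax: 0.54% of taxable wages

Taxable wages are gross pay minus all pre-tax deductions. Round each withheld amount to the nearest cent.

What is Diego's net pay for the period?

Employee pension contribution: $10307.08 × 0.055 = $566.89
401(k): $10307.08 × 0.0985 = $1015.25
Pre-tax total = $566.89 + $1015.25 = $1582.14
Taxable wages = $10307.08 − $1582.14 = $8724.94
City income tax: $8724.94 × 0.0054 = $47.11
State withholding: $8724.94 × 0.077 = $671.82
Federal income tax: $8724.94 × 0.107 = $933.57
State disability insurance: $10307.08 × 0.005 = $51.54
Health insurance premium: $20.39
Roth 401(k) contribution: $83.71
Total deductions = $566.89 + $1015.25 + $47.11 + $671.82 + $933.57 + $51.54 + $20.39 + $83.71 = $3390.28
Net pay = $10307.08 − $3390.28 = $6916.80

$6916.80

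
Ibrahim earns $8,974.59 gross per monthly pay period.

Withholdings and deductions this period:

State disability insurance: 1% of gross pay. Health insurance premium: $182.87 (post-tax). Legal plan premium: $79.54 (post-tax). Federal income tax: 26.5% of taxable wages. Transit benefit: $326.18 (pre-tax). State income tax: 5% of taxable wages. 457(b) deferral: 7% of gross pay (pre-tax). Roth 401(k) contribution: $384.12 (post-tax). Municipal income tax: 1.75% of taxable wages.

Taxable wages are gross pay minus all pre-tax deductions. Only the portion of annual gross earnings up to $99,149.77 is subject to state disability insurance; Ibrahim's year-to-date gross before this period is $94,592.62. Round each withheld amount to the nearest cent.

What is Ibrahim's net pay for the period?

$4,661.38

457(b) deferral: $8,974.59 × 0.07 = $628.22
Transit benefit: $326.18
Pre-tax total = $628.22 + $326.18 = $954.40
Taxable wages = $8,974.59 − $954.40 = $8,020.19
State income tax: $8,020.19 × 0.05 = $401.01
Municipal income tax: $8,020.19 × 0.0175 = $140.35
Federal income tax: $8,020.19 × 0.265 = $2,125.35
State disability insurance: only $99,149.77 − $94,592.62 = $4,557.15 of this check is subject → $4,557.15 × 0.01 = $45.57
Legal plan premium: $79.54
Health insurance premium: $182.87
Roth 401(k) contribution: $384.12
Total deductions = $628.22 + $326.18 + $401.01 + $140.35 + $2,125.35 + $45.57 + $79.54 + $182.87 + $384.12 = $4,313.21
Net pay = $8,974.59 − $4,313.21 = $4,661.38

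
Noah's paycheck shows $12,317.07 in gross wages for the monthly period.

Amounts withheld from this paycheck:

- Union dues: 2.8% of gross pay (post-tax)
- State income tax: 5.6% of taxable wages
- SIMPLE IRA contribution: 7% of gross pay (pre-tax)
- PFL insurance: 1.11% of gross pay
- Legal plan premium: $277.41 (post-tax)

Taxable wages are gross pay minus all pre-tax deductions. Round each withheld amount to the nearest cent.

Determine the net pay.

SIMPLE IRA contribution: $12,317.07 × 0.07 = $862.19
Taxable wages = $12,317.07 − $862.19 = $11,454.88
State income tax: $11,454.88 × 0.056 = $641.47
PFL insurance: $12,317.07 × 0.0111 = $136.72
Union dues: $12,317.07 × 0.028 = $344.88
Legal plan premium: $277.41
Total deductions = $862.19 + $641.47 + $136.72 + $344.88 + $277.41 = $2,262.67
Net pay = $12,317.07 − $2,262.67 = $10,054.40

$10,054.40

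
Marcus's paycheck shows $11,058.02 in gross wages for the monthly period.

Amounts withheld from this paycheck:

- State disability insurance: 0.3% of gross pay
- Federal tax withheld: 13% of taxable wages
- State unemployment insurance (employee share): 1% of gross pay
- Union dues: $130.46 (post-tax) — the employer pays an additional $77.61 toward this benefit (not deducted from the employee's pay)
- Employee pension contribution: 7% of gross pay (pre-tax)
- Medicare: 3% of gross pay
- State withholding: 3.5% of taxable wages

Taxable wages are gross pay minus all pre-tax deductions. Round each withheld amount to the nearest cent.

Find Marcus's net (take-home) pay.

$7,981.16

Employee pension contribution: $11,058.02 × 0.07 = $774.06
Taxable wages = $11,058.02 − $774.06 = $10,283.96
Federal tax withheld: $10,283.96 × 0.13 = $1,336.91
State withholding: $10,283.96 × 0.035 = $359.94
State disability insurance: $11,058.02 × 0.003 = $33.17
Medicare: $11,058.02 × 0.03 = $331.74
State unemployment insurance (employee share): $11,058.02 × 0.01 = $110.58
Union dues: $130.46
(Employer's $77.61 toward union dues is not withheld from the employee.)
Total deductions = $774.06 + $1,336.91 + $359.94 + $33.17 + $331.74 + $110.58 + $130.46 = $3,076.86
Net pay = $11,058.02 − $3,076.86 = $7,981.16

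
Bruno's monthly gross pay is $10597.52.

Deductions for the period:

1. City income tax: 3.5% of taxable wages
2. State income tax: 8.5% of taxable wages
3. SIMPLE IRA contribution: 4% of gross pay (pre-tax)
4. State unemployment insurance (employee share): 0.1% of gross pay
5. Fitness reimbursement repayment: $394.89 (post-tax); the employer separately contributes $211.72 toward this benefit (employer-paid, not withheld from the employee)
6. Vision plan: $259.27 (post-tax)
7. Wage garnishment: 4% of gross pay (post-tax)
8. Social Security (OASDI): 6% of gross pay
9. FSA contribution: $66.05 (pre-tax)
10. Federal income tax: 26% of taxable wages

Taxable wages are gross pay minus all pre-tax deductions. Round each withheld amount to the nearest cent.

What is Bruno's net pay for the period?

$4542.19

SIMPLE IRA contribution: $10597.52 × 0.04 = $423.90
FSA contribution: $66.05
Pre-tax total = $423.90 + $66.05 = $489.95
Taxable wages = $10597.52 − $489.95 = $10107.57
State income tax: $10107.57 × 0.085 = $859.14
City income tax: $10107.57 × 0.035 = $353.76
Federal income tax: $10107.57 × 0.26 = $2627.97
State unemployment insurance (employee share): $10597.52 × 0.001 = $10.60
Social Security (OASDI): $10597.52 × 0.06 = $635.85
Vision plan: $259.27
Fitness reimbursement repayment: $394.89
Wage garnishment: $10597.52 × 0.04 = $423.90
(Employer's $211.72 toward fitness reimbursement repayment is not withheld from the employee.)
Total deductions = $423.90 + $66.05 + $859.14 + $353.76 + $2627.97 + $10.60 + $635.85 + $259.27 + $394.89 + $423.90 = $6055.33
Net pay = $10597.52 − $6055.33 = $4542.19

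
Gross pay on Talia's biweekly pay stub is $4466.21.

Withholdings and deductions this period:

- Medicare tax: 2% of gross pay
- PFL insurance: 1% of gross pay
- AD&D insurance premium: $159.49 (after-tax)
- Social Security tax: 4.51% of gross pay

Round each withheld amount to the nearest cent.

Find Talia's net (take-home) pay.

PFL insurance: $4466.21 × 0.01 = $44.66
Medicare tax: $4466.21 × 0.02 = $89.32
Social Security tax: $4466.21 × 0.0451 = $201.43
AD&D insurance premium: $159.49
Total deductions = $44.66 + $89.32 + $201.43 + $159.49 = $494.90
Net pay = $4466.21 − $494.90 = $3971.31

$3971.31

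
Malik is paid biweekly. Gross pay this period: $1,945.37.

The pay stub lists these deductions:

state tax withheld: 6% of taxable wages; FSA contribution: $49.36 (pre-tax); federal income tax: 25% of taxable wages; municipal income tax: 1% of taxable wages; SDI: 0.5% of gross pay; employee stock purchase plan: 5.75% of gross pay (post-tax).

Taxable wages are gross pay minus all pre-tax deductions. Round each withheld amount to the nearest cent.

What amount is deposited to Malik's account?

$1,167.70

FSA contribution: $49.36
Taxable wages = $1,945.37 − $49.36 = $1,896.01
Municipal income tax: $1,896.01 × 0.01 = $18.96
State tax withheld: $1,896.01 × 0.06 = $113.76
Federal income tax: $1,896.01 × 0.25 = $474.00
SDI: $1,945.37 × 0.005 = $9.73
Employee stock purchase plan: $1,945.37 × 0.0575 = $111.86
Total deductions = $49.36 + $18.96 + $113.76 + $474.00 + $9.73 + $111.86 = $777.67
Net pay = $1,945.37 − $777.67 = $1,167.70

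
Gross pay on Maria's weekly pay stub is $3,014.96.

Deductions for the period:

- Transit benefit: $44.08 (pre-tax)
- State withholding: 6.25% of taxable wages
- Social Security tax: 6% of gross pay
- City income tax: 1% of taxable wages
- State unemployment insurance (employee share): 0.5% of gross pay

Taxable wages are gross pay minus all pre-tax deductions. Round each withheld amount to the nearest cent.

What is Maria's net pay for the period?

$2,559.52

Transit benefit: $44.08
Taxable wages = $3,014.96 − $44.08 = $2,970.88
State withholding: $2,970.88 × 0.0625 = $185.68
City income tax: $2,970.88 × 0.01 = $29.71
State unemployment insurance (employee share): $3,014.96 × 0.005 = $15.07
Social Security tax: $3,014.96 × 0.06 = $180.90
Total deductions = $44.08 + $185.68 + $29.71 + $15.07 + $180.90 = $455.44
Net pay = $3,014.96 − $455.44 = $2,559.52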